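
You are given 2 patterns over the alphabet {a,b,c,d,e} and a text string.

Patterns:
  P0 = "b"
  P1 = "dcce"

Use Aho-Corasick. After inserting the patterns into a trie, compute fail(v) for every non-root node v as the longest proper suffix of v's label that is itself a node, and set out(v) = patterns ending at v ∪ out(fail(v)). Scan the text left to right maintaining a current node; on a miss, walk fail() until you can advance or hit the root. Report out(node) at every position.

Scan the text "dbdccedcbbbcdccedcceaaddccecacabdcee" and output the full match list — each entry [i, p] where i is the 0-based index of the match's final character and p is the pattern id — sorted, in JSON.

Build:
Trie (insert patterns):
  0='ε' goto b→1 d→2
  1='b' goto ·  ←P0
  2='d' goto c→3
  3='dc' goto c→4
  4='dcc' goto e→5
  5='dcce' goto ·  ←P1

Failure links (BFS by depth):
  n1('b'): parent n0 fail=0; on 'b' 0 → fail=0;  out {0}∪∅={0}
  n2('d'): parent n0 fail=0; on 'd' 0 → fail=0;  out ∅∪∅=∅
  n3('dc'): parent n2 fail=0; on 'c' 0 → fail=0;  out ∅∪∅=∅
  n4('dcc'): parent n3 fail=0; on 'c' 0 → fail=0;  out ∅∪∅=∅
  n5('dcce'): parent n4 fail=0; on 'e' 0 → fail=0;  out {1}∪∅={1}

Run:
pos 0 'd': at 2
pos 1 'b': at 1 (via fail)  → match P0@[1:1]
pos 2 'd': at 2 (via fail)
pos 3 'c': at 3
pos 4 'c': at 4
pos 5 'e': at 5  → match P1@[2:5]
pos 6 'd': at 2 (via fail)
pos 7 'c': at 3
pos 8 'b': at 1 (via fail)  → match P0@[8:8]
pos 9 'b': at 1 (via fail)  → match P0@[9:9]
pos 10 'b': at 1 (via fail)  → match P0@[10:10]
pos 11 'c': at 0 (via fail)
pos 12 'd': at 2
pos 13 'c': at 3
pos 14 'c': at 4
pos 15 'e': at 5  → match P1@[12:15]
pos 16 'd': at 2 (via fail)
pos 17 'c': at 3
pos 18 'c': at 4
pos 19 'e': at 5  → match P1@[16:19]
pos 20 'a': at 0 (via fail)
pos 21 'a': at 0
pos 22 'd': at 2
pos 23 'd': at 2 (via fail)
pos 24 'c': at 3
pos 25 'c': at 4
pos 26 'e': at 5  → match P1@[23:26]
pos 27 'c': at 0 (via fail)
pos 28 'a': at 0
pos 29 'c': at 0
pos 30 'a': at 0
pos 31 'b': at 1  → match P0@[31:31]
pos 32 'd': at 2 (via fail)
pos 33 'c': at 3
pos 34 'e': at 0 (via fail)
pos 35 'e': at 0

Matches: [[1,0],[5,1],[8,0],[9,0],[10,0],[15,1],[19,1],[26,1],[31,0]]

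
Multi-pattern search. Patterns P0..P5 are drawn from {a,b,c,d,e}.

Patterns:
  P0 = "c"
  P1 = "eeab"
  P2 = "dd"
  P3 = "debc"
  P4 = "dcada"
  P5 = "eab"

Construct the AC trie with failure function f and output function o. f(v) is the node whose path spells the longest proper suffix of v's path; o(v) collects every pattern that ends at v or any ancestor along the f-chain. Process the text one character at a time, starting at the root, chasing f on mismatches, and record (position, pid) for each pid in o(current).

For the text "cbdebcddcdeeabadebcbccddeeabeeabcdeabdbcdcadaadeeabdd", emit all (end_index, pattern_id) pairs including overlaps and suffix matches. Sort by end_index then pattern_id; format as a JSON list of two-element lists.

Build:
Trie (insert patterns):
  n0 'ε': c→1 d→6 e→2
  n1 'c': ·  [P0 ends]
  n2 'e': a→15 e→3
  n3 'ee': a→4
  n4 'eea': b→5
  n5 'eeab': ·  [P1 ends]
  n6 'd': c→11 d→7 e→8
  n7 'dd': ·  [P2 ends]
  n8 'de': b→9
  n9 'deb': c→10
  n10 'debc': ·  [P3 ends]
  n11 'dc': a→12
  n12 'dca': d→13
  n13 'dcad': a→14
  n14 'dcada': ·  [P4 ends]
  n15 'ea': b→16
  n16 'eab': ·  [P5 ends]

BFS fail/out derivation:
  n1('c'): parent n0 fail=0; on 'c' 0 → fail=0;  out {0}∪∅={0}
  n2('e'): parent n0 fail=0; on 'e' 0 → fail=0;  out ∅∪∅=∅
  n6('d'): parent n0 fail=0; on 'd' 0 → fail=0;  out ∅∪∅=∅
  n3('ee'): parent n2 fail=0; on 'e' 0 → fail=2;  out ∅∪∅=∅
  n7('dd'): parent n6 fail=0; on 'd' 0 → fail=6;  out {2}∪∅={2}
  n8('de'): parent n6 fail=0; on 'e' 0 → fail=2;  out ∅∪∅=∅
  n11('dc'): parent n6 fail=0; on 'c' 0 → fail=1;  out ∅∪{0}={0}
  n15('ea'): parent n2 fail=0; on 'a' 0 → fail=0;  out ∅∪∅=∅
  n4('eea'): parent n3 fail=2; on 'a' 2 → fail=15;  out ∅∪∅=∅
  n9('deb'): parent n8 fail=2; on 'b' 2→0 → fail=0;  out ∅∪∅=∅
  n12('dca'): parent n11 fail=1; on 'a' 1→0 → fail=0;  out ∅∪∅=∅
  n16('eab'): parent n15 fail=0; on 'b' 0 → fail=0;  out {5}∪∅={5}
  n5('eeab'): parent n4 fail=15; on 'b' 15 → fail=16;  out {1}∪{5}={1,5}
  n10('debc'): parent n9 fail=0; on 'c' 0 → fail=1;  out {3}∪{0}={0,3}
  n13('dcad'): parent n12 fail=0; on 'd' 0 → fail=6;  out ∅∪∅=∅
  n14('dcada'): parent n13 fail=6; on 'a' 6→0 → fail=0;  out {4}∪∅={4}

Text stream:
[0] read 'c'  n0⇒n1  → match P0@[0:0]
[1] read 'b'  n1⇒n0 (via fail)
[2] read 'd'  n0⇒n6
[3] read 'e'  n6⇒n8
[4] read 'b'  n8⇒n9
[5] read 'c'  n9⇒n10  → match P0@[5:5],P3@[2:5]
[6] read 'd'  n10⇒n6 (via fail)
[7] read 'd'  n6⇒n7  → match P2@[6:7]
[8] read 'c'  n7⇒n11 (via fail)  → match P0@[8:8]
[9] read 'd'  n11⇒n6 (via fail)
[10] read 'e'  n6⇒n8
[11] read 'e'  n8⇒n3 (via fail)
[12] read 'a'  n3⇒n4
[13] read 'b'  n4⇒n5  → match P1@[10:13],P5@[11:13]
[14] read 'a'  n5⇒n0 (via fail)
[15] read 'd'  n0⇒n6
[16] read 'e'  n6⇒n8
[17] read 'b'  n8⇒n9
[18] read 'c'  n9⇒n10  → match P0@[18:18],P3@[15:18]
[19] read 'b'  n10⇒n0 (via fail)
[20] read 'c'  n0⇒n1  → match P0@[20:20]
[21] read 'c'  n1⇒n1 (via fail)  → match P0@[21:21]
[22] read 'd'  n1⇒n6 (via fail)
[23] read 'd'  n6⇒n7  → match P2@[22:23]
[24] read 'e'  n7⇒n8 (via fail)
[25] read 'e'  n8⇒n3 (via fail)
[26] read 'a'  n3⇒n4
[27] read 'b'  n4⇒n5  → match P1@[24:27],P5@[25:27]
[28] read 'e'  n5⇒n2 (via fail)
[29] read 'e'  n2⇒n3
[30] read 'a'  n3⇒n4
[31] read 'b'  n4⇒n5  → match P1@[28:31],P5@[29:31]
[32] read 'c'  n5⇒n1 (via fail)  → match P0@[32:32]
[33] read 'd'  n1⇒n6 (via fail)
[34] read 'e'  n6⇒n8
[35] read 'a'  n8⇒n15 (via fail)
[36] read 'b'  n15⇒n16  → match P5@[34:36]
[37] read 'd'  n16⇒n6 (via fail)
[38] read 'b'  n6⇒n0 (via fail)
[39] read 'c'  n0⇒n1  → match P0@[39:39]
[40] read 'd'  n1⇒n6 (via fail)
[41] read 'c'  n6⇒n11  → match P0@[41:41]
[42] read 'a'  n11⇒n12
[43] read 'd'  n12⇒n13
[44] read 'a'  n13⇒n14  → match P4@[40:44]
[45] read 'a'  n14⇒n0 (via fail)
[46] read 'd'  n0⇒n6
[47] read 'e'  n6⇒n8
[48] read 'e'  n8⇒n3 (via fail)
[49] read 'a'  n3⇒n4
[50] read 'b'  n4⇒n5  → match P1@[47:50],P5@[48:50]
[51] read 'd'  n5⇒n6 (via fail)
[52] read 'd'  n6⇒n7  → match P2@[51:52]

Result: [[0,0],[5,0],[5,3],[7,2],[8,0],[13,1],[13,5],[18,0],[18,3],[20,0],[21,0],[23,2],[27,1],[27,5],[31,1],[31,5],[32,0],[36,5],[39,0],[41,0],[44,4],[50,1],[50,5],[52,2]]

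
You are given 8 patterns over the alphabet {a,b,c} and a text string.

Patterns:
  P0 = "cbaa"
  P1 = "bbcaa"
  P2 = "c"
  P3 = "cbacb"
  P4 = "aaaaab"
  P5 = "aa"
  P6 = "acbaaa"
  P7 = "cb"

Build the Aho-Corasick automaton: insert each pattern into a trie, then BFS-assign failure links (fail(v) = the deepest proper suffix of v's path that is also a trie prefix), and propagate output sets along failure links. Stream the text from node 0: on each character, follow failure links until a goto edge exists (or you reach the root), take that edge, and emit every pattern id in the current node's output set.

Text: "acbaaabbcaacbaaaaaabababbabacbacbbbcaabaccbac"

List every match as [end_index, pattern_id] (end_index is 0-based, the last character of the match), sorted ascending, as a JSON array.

Build automaton:
Trie nodes:
  n0 'ε': a→12 b→5 c→1
  n1 'c': b→2  ←P2
  n2 'cb': a→3  ←P7
  n3 'cba': a→4 c→10
  n4 'cbaa': ·  ←P0
  n5 'b': b→6
  n6 'bb': c→7
  n7 'bbc': a→8
  n8 'bbca': a→9
  n9 'bbcaa': ·  ←P1
  n10 'cbac': b→11
  n11 'cbacb': ·  ←P3
  n12 'a': a→13 c→18
  n13 'aa': a→14  ←P5
  n14 'aaa': a→15
  n15 'aaaa': a→16
  n16 'aaaaa': b→17
  n17 'aaaaab': ·  ←P4
  n18 'ac': b→19
  n19 'acb': a→20
  n20 'acba': a→21
  n21 'acbaa': a→22
  n22 'acbaaa': ·  ←P6

Failure links (BFS by depth):
  fail(1) 'c': from fail(0)=0 chase 'c': 0 ⇒ 0;  out={2}∪out(0)={2}
  fail(5) 'b': from fail(0)=0 chase 'b': 0 ⇒ 0;  out=∅∪out(0)=∅
  fail(12) 'a': from fail(0)=0 chase 'a': 0 ⇒ 0;  out=∅∪out(0)=∅
  fail(2) 'cb': from fail(1)=0 chase 'b': 0 ⇒ 5;  out={7}∪out(5)={7}
  fail(6) 'bb': from fail(5)=0 chase 'b': 0 ⇒ 5;  out=∅∪out(5)=∅
  fail(13) 'aa': from fail(12)=0 chase 'a': 0 ⇒ 12;  out={5}∪out(12)={5}
  fail(18) 'ac': from fail(12)=0 chase 'c': 0 ⇒ 1;  out=∅∪out(1)={2}
  fail(3) 'cba': from fail(2)=5 chase 'a': 5→0 ⇒ 12;  out=∅∪out(12)=∅
  fail(7) 'bbc': from fail(6)=5 chase 'c': 5→0 ⇒ 1;  out=∅∪out(1)={2}
  fail(14) 'aaa': from fail(13)=12 chase 'a': 12 ⇒ 13;  out=∅∪out(13)={5}
  fail(19) 'acb': from fail(18)=1 chase 'b': 1 ⇒ 2;  out=∅∪out(2)={7}
  fail(4) 'cbaa': from fail(3)=12 chase 'a': 12 ⇒ 13;  out={0}∪out(13)={0,5}
  fail(8) 'bbca': from fail(7)=1 chase 'a': 1→0 ⇒ 12;  out=∅∪out(12)=∅
  fail(10) 'cbac': from fail(3)=12 chase 'c': 12 ⇒ 18;  out=∅∪out(18)={2}
  fail(15) 'aaaa': from fail(14)=13 chase 'a': 13 ⇒ 14;  out=∅∪out(14)={5}
  fail(20) 'acba': from fail(19)=2 chase 'a': 2 ⇒ 3;  out=∅∪out(3)=∅
  fail(9) 'bbcaa': from fail(8)=12 chase 'a': 12 ⇒ 13;  out={1}∪out(13)={1,5}
  fail(11) 'cbacb': from fail(10)=18 chase 'b': 18 ⇒ 19;  out={3}∪out(19)={3,7}
  fail(16) 'aaaaa': from fail(15)=14 chase 'a': 14 ⇒ 15;  out=∅∪out(15)={5}
  fail(21) 'acbaa': from fail(20)=3 chase 'a': 3 ⇒ 4;  out=∅∪out(4)={0,5}
  fail(17) 'aaaaab': from fail(16)=15 chase 'b': 15→14→13→12→0 ⇒ 5;  out={4}∪out(5)={4}
  fail(22) 'acbaaa': from fail(21)=4 chase 'a': 4→13 ⇒ 14;  out={6}∪out(14)={5,6}

Run:
pos 0 'a': at 12
pos 1 'c': at 18  → match P2@[1:1]
pos 2 'b': at 19  → match P7@[1:2]
pos 3 'a': at 20
pos 4 'a': at 21  → match P0@[1:4],P5@[3:4]
pos 5 'a': at 22  → match P5@[4:5],P6@[0:5]
pos 6 'b': at 5 (via fail)
pos 7 'b': at 6
pos 8 'c': at 7  → match P2@[8:8]
pos 9 'a': at 8
pos 10 'a': at 9  → match P1@[6:10],P5@[9:10]
pos 11 'c': at 18 (via fail)  → match P2@[11:11]
pos 12 'b': at 19  → match P7@[11:12]
pos 13 'a': at 20
pos 14 'a': at 21  → match P0@[11:14],P5@[13:14]
pos 15 'a': at 22  → match P5@[14:15],P6@[10:15]
pos 16 'a': at 15 (via fail)  → match P5@[15:16]
pos 17 'a': at 16  → match P5@[16:17]
pos 18 'a': at 16 (via fail)  → match P5@[17:18]
pos 19 'b': at 17  → match P4@[14:19]
pos 20 'a': at 12 (via fail)
pos 21 'b': at 5 (via fail)
pos 22 'a': at 12 (via fail)
pos 23 'b': at 5 (via fail)
pos 24 'b': at 6
pos 25 'a': at 12 (via fail)
pos 26 'b': at 5 (via fail)
pos 27 'a': at 12 (via fail)
pos 28 'c': at 18  → match P2@[28:28]
pos 29 'b': at 19  → match P7@[28:29]
pos 30 'a': at 20
pos 31 'c': at 10 (via fail)  → match P2@[31:31]
pos 32 'b': at 11  → match P3@[28:32],P7@[31:32]
pos 33 'b': at 6 (via fail)
pos 34 'b': at 6 (via fail)
pos 35 'c': at 7  → match P2@[35:35]
pos 36 'a': at 8
pos 37 'a': at 9  → match P1@[33:37],P5@[36:37]
pos 38 'b': at 5 (via fail)
pos 39 'a': at 12 (via fail)
pos 40 'c': at 18  → match P2@[40:40]
pos 41 'c': at 1 (via fail)  → match P2@[41:41]
pos 42 'b': at 2  → match P7@[41:42]
pos 43 'a': at 3
pos 44 'c': at 10  → match P2@[44:44]

Result: [[1,2],[2,7],[4,0],[4,5],[5,5],[5,6],[8,2],[10,1],[10,5],[11,2],[12,7],[14,0],[14,5],[15,5],[15,6],[16,5],[17,5],[18,5],[19,4],[28,2],[29,7],[31,2],[32,3],[32,7],[35,2],[37,1],[37,5],[40,2],[41,2],[42,7],[44,2]]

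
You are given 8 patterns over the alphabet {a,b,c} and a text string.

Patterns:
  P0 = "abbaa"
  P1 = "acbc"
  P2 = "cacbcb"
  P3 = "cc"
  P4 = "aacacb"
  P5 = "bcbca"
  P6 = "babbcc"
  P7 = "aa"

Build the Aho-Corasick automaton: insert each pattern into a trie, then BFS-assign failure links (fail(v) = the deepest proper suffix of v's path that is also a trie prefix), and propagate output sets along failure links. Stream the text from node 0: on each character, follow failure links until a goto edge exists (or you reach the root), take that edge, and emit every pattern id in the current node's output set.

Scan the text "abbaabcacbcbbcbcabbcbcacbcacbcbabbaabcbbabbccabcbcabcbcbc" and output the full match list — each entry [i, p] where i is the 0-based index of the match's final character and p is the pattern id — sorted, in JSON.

Build:
Trie (insert patterns):
  n0 'ε': a→1 b→21 c→9
  n1 'a': a→16 b→2 c→6
  n2 'ab': b→3
  n3 'abb': a→4
  n4 'abba': a→5
  n5 'abbaa': ·  [P0 ends]
  n6 'ac': b→7
  n7 'acb': c→8
  n8 'acbc': ·  [P1 ends]
  n9 'c': a→10 c→15
  n10 'ca': c→11
  n11 'cac': b→12
  n12 'cacb': c→13
  n13 'cacbc': b→14
  n14 'cacbcb': ·  [P2 ends]
  n15 'cc': ·  [P3 ends]
  n16 'aa': c→17  [P7 ends]
  n17 'aac': a→18
  n18 'aaca': c→19
  n19 'aacac': b→20
  n20 'aacacb': ·  [P4 ends]
  n21 'b': a→26 c→22
  n22 'bc': b→23
  n23 'bcb': c→24
  n24 'bcbc': a→25
  n25 'bcbca': ·  [P5 ends]
  n26 'ba': b→27
  n27 'bab': b→28
  n28 'babb': c→29
  n29 'babbc': c→30
  n30 'babbcc': ·  [P6 ends]

BFS fail/out derivation:
  n1('a'): parent n0 fail=0; on 'a' 0 → fail=0;  out ∅∪∅=∅
  n9('c'): parent n0 fail=0; on 'c' 0 → fail=0;  out ∅∪∅=∅
  n21('b'): parent n0 fail=0; on 'b' 0 → fail=0;  out ∅∪∅=∅
  n2('ab'): parent n1 fail=0; on 'b' 0 → fail=21;  out ∅∪∅=∅
  n6('ac'): parent n1 fail=0; on 'c' 0 → fail=9;  out ∅∪∅=∅
  n10('ca'): parent n9 fail=0; on 'a' 0 → fail=1;  out ∅∪∅=∅
  n15('cc'): parent n9 fail=0; on 'c' 0 → fail=9;  out {3}∪∅={3}
  n16('aa'): parent n1 fail=0; on 'a' 0 → fail=1;  out {7}∪∅={7}
  n22('bc'): parent n21 fail=0; on 'c' 0 → fail=9;  out ∅∪∅=∅
  n26('ba'): parent n21 fail=0; on 'a' 0 → fail=1;  out ∅∪∅=∅
  n3('abb'): parent n2 fail=21; on 'b' 21→0 → fail=21;  out ∅∪∅=∅
  n7('acb'): parent n6 fail=9; on 'b' 9→0 → fail=21;  out ∅∪∅=∅
  n11('cac'): parent n10 fail=1; on 'c' 1 → fail=6;  out ∅∪∅=∅
  n17('aac'): parent n16 fail=1; on 'c' 1 → fail=6;  out ∅∪∅=∅
  n23('bcb'): parent n22 fail=9; on 'b' 9→0 → fail=21;  out ∅∪∅=∅
  n27('bab'): parent n26 fail=1; on 'b' 1 → fail=2;  out ∅∪∅=∅
  n4('abba'): parent n3 fail=21; on 'a' 21 → fail=26;  out ∅∪∅=∅
  n8('acbc'): parent n7 fail=21; on 'c' 21 → fail=22;  out {1}∪∅={1}
  n12('cacb'): parent n11 fail=6; on 'b' 6 → fail=7;  out ∅∪∅=∅
  n18('aaca'): parent n17 fail=6; on 'a' 6→9 → fail=10;  out ∅∪∅=∅
  n24('bcbc'): parent n23 fail=21; on 'c' 21 → fail=22;  out ∅∪∅=∅
  n28('babb'): parent n27 fail=2; on 'b' 2 → fail=3;  out ∅∪∅=∅
  n5('abbaa'): parent n4 fail=26; on 'a' 26→1 → fail=16;  out {0}∪{7}={0,7}
  n13('cacbc'): parent n12 fail=7; on 'c' 7 → fail=8;  out ∅∪{1}={1}
  n19('aacac'): parent n18 fail=10; on 'c' 10 → fail=11;  out ∅∪∅=∅
  n25('bcbca'): parent n24 fail=22; on 'a' 22→9 → fail=10;  out {5}∪∅={5}
  n29('babbc'): parent n28 fail=3; on 'c' 3→21 → fail=22;  out ∅∪∅=∅
  n14('cacbcb'): parent n13 fail=8; on 'b' 8→22 → fail=23;  out {2}∪∅={2}
  n20('aacacb'): parent n19 fail=11; on 'b' 11 → fail=12;  out {4}∪∅={4}
  n30('babbcc'): parent n29 fail=22; on 'c' 22→9 → fail=15;  out {6}∪{3}={3,6}

Scan:
i=0 'a': node 0→1
i=1 'b': node 1→2
i=2 'b': node 2→3
i=3 'a': node 3→4
i=4 'a': node 4→5  emit P0@[0:4],P7@[3:4]
i=5 'b': node 5→2 (via fail)
i=6 'c': node 2→22 (via fail)
i=7 'a': node 22→10 (via fail)
i=8 'c': node 10→11
i=9 'b': node 11→12
i=10 'c': node 12→13  emit P1@[7:10]
i=11 'b': node 13→14  emit P2@[6:11]
i=12 'b': node 14→21 (via fail)
i=13 'c': node 21→22
i=14 'b': node 22→23
i=15 'c': node 23→24
i=16 'a': node 24→25  emit P5@[12:16]
i=17 'b': node 25→2 (via fail)
i=18 'b': node 2→3
i=19 'c': node 3→22 (via fail)
i=20 'b': node 22→23
i=21 'c': node 23→24
i=22 'a': node 24→25  emit P5@[18:22]
i=23 'c': node 25→11 (via fail)
i=24 'b': node 11→12
i=25 'c': node 12→13  emit P1@[22:25]
i=26 'a': node 13→10 (via fail)
i=27 'c': node 10→11
i=28 'b': node 11→12
i=29 'c': node 12→13  emit P1@[26:29]
i=30 'b': node 13→14  emit P2@[25:30]
i=31 'a': node 14→26 (via fail)
i=32 'b': node 26→27
i=33 'b': node 27→28
i=34 'a': node 28→4 (via fail)
i=35 'a': node 4→5  emit P0@[31:35],P7@[34:35]
i=36 'b': node 5→2 (via fail)
i=37 'c': node 2→22 (via fail)
i=38 'b': node 22→23
i=39 'b': node 23→21 (via fail)
i=40 'a': node 21→26
i=41 'b': node 26→27
i=42 'b': node 27→28
i=43 'c': node 28→29
i=44 'c': node 29→30  emit P3@[43:44],P6@[39:44]
i=45 'a': node 30→10 (via fail)
i=46 'b': node 10→2 (via fail)
i=47 'c': node 2→22 (via fail)
i=48 'b': node 22→23
i=49 'c': node 23→24
i=50 'a': node 24→25  emit P5@[46:50]
i=51 'b': node 25→2 (via fail)
i=52 'c': node 2→22 (via fail)
i=53 'b': node 22→23
i=54 'c': node 23→24
i=55 'b': node 24→23 (via fail)
i=56 'c': node 23→24

Matches: [[4,0],[4,7],[10,1],[11,2],[16,5],[22,5],[25,1],[29,1],[30,2],[35,0],[35,7],[44,3],[44,6],[50,5]]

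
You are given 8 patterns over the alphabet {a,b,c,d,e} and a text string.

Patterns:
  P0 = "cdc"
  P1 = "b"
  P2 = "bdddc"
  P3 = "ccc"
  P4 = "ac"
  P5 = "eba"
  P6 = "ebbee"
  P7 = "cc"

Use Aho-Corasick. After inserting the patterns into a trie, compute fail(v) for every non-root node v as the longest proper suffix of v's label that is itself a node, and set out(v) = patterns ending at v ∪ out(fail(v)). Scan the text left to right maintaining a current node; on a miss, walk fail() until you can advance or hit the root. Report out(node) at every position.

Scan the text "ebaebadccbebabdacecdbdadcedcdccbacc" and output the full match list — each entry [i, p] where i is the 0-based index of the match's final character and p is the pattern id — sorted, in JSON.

Build:
Trie nodes:
  0='ε' goto a→11 b→4 c→1 e→13
  1='c' goto c→9 d→2
  2='cd' goto c→3
  3='cdc' goto ·  ←P0
  4='b' goto d→5  ←P1
  5='bd' goto d→6
  6='bdd' goto d→7
  7='bddd' goto c→8
  8='bdddc' goto ·  ←P2
  9='cc' goto c→10  ←P7
  10='ccc' goto ·  ←P3
  11='a' goto c→12
  12='ac' goto ·  ←P4
  13='e' goto b→14
  14='eb' goto a→15 b→16
  15='eba' goto ·  ←P5
  16='ebb' goto e→17
  17='ebbe' goto e→18
  18='ebbee' goto ·  ←P6

BFS fail/out derivation:
  n1('c'): parent n0 fail=0; on 'c' 0 → fail=0;  out ∅∪∅=∅
  n4('b'): parent n0 fail=0; on 'b' 0 → fail=0;  out {1}∪∅={1}
  n11('a'): parent n0 fail=0; on 'a' 0 → fail=0;  out ∅∪∅=∅
  n13('e'): parent n0 fail=0; on 'e' 0 → fail=0;  out ∅∪∅=∅
  n2('cd'): parent n1 fail=0; on 'd' 0 → fail=0;  out ∅∪∅=∅
  n5('bd'): parent n4 fail=0; on 'd' 0 → fail=0;  out ∅∪∅=∅
  n9('cc'): parent n1 fail=0; on 'c' 0 → fail=1;  out {7}∪∅={7}
  n12('ac'): parent n11 fail=0; on 'c' 0 → fail=1;  out {4}∪∅={4}
  n14('eb'): parent n13 fail=0; on 'b' 0 → fail=4;  out ∅∪{1}={1}
  n3('cdc'): parent n2 fail=0; on 'c' 0 → fail=1;  out {0}∪∅={0}
  n6('bdd'): parent n5 fail=0; on 'd' 0 → fail=0;  out ∅∪∅=∅
  n10('ccc'): parent n9 fail=1; on 'c' 1 → fail=9;  out {3}∪{7}={3,7}
  n15('eba'): parent n14 fail=4; on 'a' 4→0 → fail=11;  out {5}∪∅={5}
  n16('ebb'): parent n14 fail=4; on 'b' 4→0 → fail=4;  out ∅∪{1}={1}
  n7('bddd'): parent n6 fail=0; on 'd' 0 → fail=0;  out ∅∪∅=∅
  n17('ebbe'): parent n16 fail=4; on 'e' 4→0 → fail=13;  out ∅∪∅=∅
  n8('bdddc'): parent n7 fail=0; on 'c' 0 → fail=1;  out {2}∪∅={2}
  n18('ebbee'): parent n17 fail=13; on 'e' 13→0 → fail=13;  out {6}∪∅={6}

Text stream:
[0] read 'e'  n0⇒n13
[1] read 'b'  n13⇒n14  ** P1@[1:1]
[2] read 'a'  n14⇒n15  ** P5@[0:2]
[3] read 'e'  n15⇒n13 (fail-walked)
[4] read 'b'  n13⇒n14  ** P1@[4:4]
[5] read 'a'  n14⇒n15  ** P5@[3:5]
[6] read 'd'  n15⇒n0 (fail-walked)
[7] read 'c'  n0⇒n1
[8] read 'c'  n1⇒n9  ** P7@[7:8]
[9] read 'b'  n9⇒n4 (fail-walked)  ** P1@[9:9]
[10] read 'e'  n4⇒n13 (fail-walked)
[11] read 'b'  n13⇒n14  ** P1@[11:11]
[12] read 'a'  n14⇒n15  ** P5@[10:12]
[13] read 'b'  n15⇒n4 (fail-walked)  ** P1@[13:13]
[14] read 'd'  n4⇒n5
[15] read 'a'  n5⇒n11 (fail-walked)
[16] read 'c'  n11⇒n12  ** P4@[15:16]
[17] read 'e'  n12⇒n13 (fail-walked)
[18] read 'c'  n13⇒n1 (fail-walked)
[19] read 'd'  n1⇒n2
[20] read 'b'  n2⇒n4 (fail-walked)  ** P1@[20:20]
[21] read 'd'  n4⇒n5
[22] read 'a'  n5⇒n11 (fail-walked)
[23] read 'd'  n11⇒n0 (fail-walked)
[24] read 'c'  n0⇒n1
[25] read 'e'  n1⇒n13 (fail-walked)
[26] read 'd'  n13⇒n0 (fail-walked)
[27] read 'c'  n0⇒n1
[28] read 'd'  n1⇒n2
[29] read 'c'  n2⇒n3  ** P0@[27:29]
[30] read 'c'  n3⇒n9 (fail-walked)  ** P7@[29:30]
[31] read 'b'  n9⇒n4 (fail-walked)  ** P1@[31:31]
[32] read 'a'  n4⇒n11 (fail-walked)
[33] read 'c'  n11⇒n12  ** P4@[32:33]
[34] read 'c'  n12⇒n9 (fail-walked)  ** P7@[33:34]

All matches (sorted): [[1,1],[2,5],[4,1],[5,5],[8,7],[9,1],[11,1],[12,5],[13,1],[16,4],[20,1],[29,0],[30,7],[31,1],[33,4],[34,7]]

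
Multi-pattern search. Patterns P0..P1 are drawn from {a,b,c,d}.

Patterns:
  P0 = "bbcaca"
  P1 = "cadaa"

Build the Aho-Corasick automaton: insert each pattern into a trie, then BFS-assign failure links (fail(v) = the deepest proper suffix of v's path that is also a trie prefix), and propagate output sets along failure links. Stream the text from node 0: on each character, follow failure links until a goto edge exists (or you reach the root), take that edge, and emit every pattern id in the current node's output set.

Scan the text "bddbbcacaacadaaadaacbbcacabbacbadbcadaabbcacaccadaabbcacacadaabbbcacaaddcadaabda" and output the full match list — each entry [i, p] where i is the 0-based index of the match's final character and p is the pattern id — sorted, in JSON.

Build:
Trie (insert patterns):
  n0 'ε': b→1 c→7
  n1 'b': b→2
  n2 'bb': c→3
  n3 'bbc': a→4
  n4 'bbca': c→5
  n5 'bbcac': a→6
  n6 'bbcaca': ·  [P0 ends]
  n7 'c': a→8
  n8 'ca': d→9
  n9 'cad': a→10
  n10 'cada': a→11
  n11 'cadaa': ·  [P1 ends]

BFS fail/out derivation:
  n1('b'): parent n0 fail=0; on 'b' 0 → fail=0;  out ∅∪∅=∅
  n7('c'): parent n0 fail=0; on 'c' 0 → fail=0;  out ∅∪∅=∅
  n2('bb'): parent n1 fail=0; on 'b' 0 → fail=1;  out ∅∪∅=∅
  n8('ca'): parent n7 fail=0; on 'a' 0 → fail=0;  out ∅∪∅=∅
  n3('bbc'): parent n2 fail=1; on 'c' 1→0 → fail=7;  out ∅∪∅=∅
  n9('cad'): parent n8 fail=0; on 'd' 0 → fail=0;  out ∅∪∅=∅
  n4('bbca'): parent n3 fail=7; on 'a' 7 → fail=8;  out ∅∪∅=∅
  n10('cada'): parent n9 fail=0; on 'a' 0 → fail=0;  out ∅∪∅=∅
  n5('bbcac'): parent n4 fail=8; on 'c' 8→0 → fail=7;  out ∅∪∅=∅
  n11('cadaa'): parent n10 fail=0; on 'a' 0 → fail=0;  out {1}∪∅={1}
  n6('bbcaca'): parent n5 fail=7; on 'a' 7 → fail=8;  out {0}∪∅={0}

Run:
[0] read 'b'  n0⇒n1
[1] read 'd'  n1⇒n0 (fail-walked)
[2] read 'd'  n0⇒n0
[3] read 'b'  n0⇒n1
[4] read 'b'  n1⇒n2
[5] read 'c'  n2⇒n3
[6] read 'a'  n3⇒n4
[7] read 'c'  n4⇒n5
[8] read 'a'  n5⇒n6  emit P0@[3:8]
[9] read 'a'  n6⇒n0 (fail-walked)
[10] read 'c'  n0⇒n7
[11] read 'a'  n7⇒n8
[12] read 'd'  n8⇒n9
[13] read 'a'  n9⇒n10
[14] read 'a'  n10⇒n11  emit P1@[10:14]
[15] read 'a'  n11⇒n0 (fail-walked)
[16] read 'd'  n0⇒n0
[17] read 'a'  n0⇒n0
[18] read 'a'  n0⇒n0
[19] read 'c'  n0⇒n7
[20] read 'b'  n7⇒n1 (fail-walked)
[21] read 'b'  n1⇒n2
[22] read 'c'  n2⇒n3
[23] read 'a'  n3⇒n4
[24] read 'c'  n4⇒n5
[25] read 'a'  n5⇒n6  emit P0@[20:25]
[26] read 'b'  n6⇒n1 (fail-walked)
[27] read 'b'  n1⇒n2
[28] read 'a'  n2⇒n0 (fail-walked)
[29] read 'c'  n0⇒n7
[30] read 'b'  n7⇒n1 (fail-walked)
[31] read 'a'  n1⇒n0 (fail-walked)
[32] read 'd'  n0⇒n0
[33] read 'b'  n0⇒n1
[34] read 'c'  n1⇒n7 (fail-walked)
[35] read 'a'  n7⇒n8
[36] read 'd'  n8⇒n9
[37] read 'a'  n9⇒n10
[38] read 'a'  n10⇒n11  emit P1@[34:38]
[39] read 'b'  n11⇒n1 (fail-walked)
[40] read 'b'  n1⇒n2
[41] read 'c'  n2⇒n3
[42] read 'a'  n3⇒n4
[43] read 'c'  n4⇒n5
[44] read 'a'  n5⇒n6  emit P0@[39:44]
[45] read 'c'  n6⇒n7 (fail-walked)
[46] read 'c'  n7⇒n7 (fail-walked)
[47] read 'a'  n7⇒n8
[48] read 'd'  n8⇒n9
[49] read 'a'  n9⇒n10
[50] read 'a'  n10⇒n11  emit P1@[46:50]
[51] read 'b'  n11⇒n1 (fail-walked)
[52] read 'b'  n1⇒n2
[53] read 'c'  n2⇒n3
[54] read 'a'  n3⇒n4
[55] read 'c'  n4⇒n5
[56] read 'a'  n5⇒n6  emit P0@[51:56]
[57] read 'c'  n6⇒n7 (fail-walked)
[58] read 'a'  n7⇒n8
[59] read 'd'  n8⇒n9
[60] read 'a'  n9⇒n10
[61] read 'a'  n10⇒n11  emit P1@[57:61]
[62] read 'b'  n11⇒n1 (fail-walked)
[63] read 'b'  n1⇒n2
[64] read 'b'  n2⇒n2 (fail-walked)
[65] read 'c'  n2⇒n3
[66] read 'a'  n3⇒n4
[67] read 'c'  n4⇒n5
[68] read 'a'  n5⇒n6  emit P0@[63:68]
[69] read 'a'  n6⇒n0 (fail-walked)
[70] read 'd'  n0⇒n0
[71] read 'd'  n0⇒n0
[72] read 'c'  n0⇒n7
[73] read 'a'  n7⇒n8
[74] read 'd'  n8⇒n9
[75] read 'a'  n9⇒n10
[76] read 'a'  n10⇒n11  emit P1@[72:76]
[77] read 'b'  n11⇒n1 (fail-walked)
[78] read 'd'  n1⇒n0 (fail-walked)
[79] read 'a'  n0⇒n0

All matches (sorted): [[8,0],[14,1],[25,0],[38,1],[44,0],[50,1],[56,0],[61,1],[68,0],[76,1]]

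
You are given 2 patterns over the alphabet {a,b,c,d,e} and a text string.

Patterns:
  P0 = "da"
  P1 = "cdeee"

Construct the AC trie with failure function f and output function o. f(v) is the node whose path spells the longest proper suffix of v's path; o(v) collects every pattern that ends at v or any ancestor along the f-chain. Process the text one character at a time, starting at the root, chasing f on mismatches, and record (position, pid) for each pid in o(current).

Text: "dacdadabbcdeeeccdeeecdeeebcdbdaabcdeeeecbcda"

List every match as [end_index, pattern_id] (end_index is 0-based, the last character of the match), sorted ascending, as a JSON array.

Construct AC machine:
Trie nodes:
  0='ε' goto c→3 d→1
  1='d' goto a→2
  2='da' goto ·  ←P0
  3='c' goto d→4
  4='cd' goto e→5
  5='cde' goto e→6
  6='cdee' goto e→7
  7='cdeee' goto ·  ←P1

Failure links (BFS by depth):
  n1('d'): parent n0 fail=0; on 'd' 0 → fail=0;  out ∅∪∅=∅
  n3('c'): parent n0 fail=0; on 'c' 0 → fail=0;  out ∅∪∅=∅
  n2('da'): parent n1 fail=0; on 'a' 0 → fail=0;  out {0}∪∅={0}
  n4('cd'): parent n3 fail=0; on 'd' 0 → fail=1;  out ∅∪∅=∅
  n5('cde'): parent n4 fail=1; on 'e' 1→0 → fail=0;  out ∅∪∅=∅
  n6('cdee'): parent n5 fail=0; on 'e' 0 → fail=0;  out ∅∪∅=∅
  n7('cdeee'): parent n6 fail=0; on 'e' 0 → fail=0;  out {1}∪∅={1}

Text stream:
i=0 'd': node 0→1
i=1 'a': node 1→2  → match P0@[0:1]
i=2 'c': node 2→3 (via fail)
i=3 'd': node 3→4
i=4 'a': node 4→2 (via fail)  → match P0@[3:4]
i=5 'd': node 2→1 (via fail)
i=6 'a': node 1→2  → match P0@[5:6]
i=7 'b': node 2→0 (via fail)
i=8 'b': node 0→0
i=9 'c': node 0→3
i=10 'd': node 3→4
i=11 'e': node 4→5
i=12 'e': node 5→6
i=13 'e': node 6→7  → match P1@[9:13]
i=14 'c': node 7→3 (via fail)
i=15 'c': node 3→3 (via fail)
i=16 'd': node 3→4
i=17 'e': node 4→5
i=18 'e': node 5→6
i=19 'e': node 6→7  → match P1@[15:19]
i=20 'c': node 7→3 (via fail)
i=21 'd': node 3→4
i=22 'e': node 4→5
i=23 'e': node 5→6
i=24 'e': node 6→7  → match P1@[20:24]
i=25 'b': node 7→0 (via fail)
i=26 'c': node 0→3
i=27 'd': node 3→4
i=28 'b': node 4→0 (via fail)
i=29 'd': node 0→1
i=30 'a': node 1→2  → match P0@[29:30]
i=31 'a': node 2→0 (via fail)
i=32 'b': node 0→0
i=33 'c': node 0→3
i=34 'd': node 3→4
i=35 'e': node 4→5
i=36 'e': node 5→6
i=37 'e': node 6→7  → match P1@[33:37]
i=38 'e': node 7→0 (via fail)
i=39 'c': node 0→3
i=40 'b': node 3→0 (via fail)
i=41 'c': node 0→3
i=42 'd': node 3→4
i=43 'a': node 4→2 (via fail)  → match P0@[42:43]

Matches: [[1,0],[4,0],[6,0],[13,1],[19,1],[24,1],[30,0],[37,1],[43,0]]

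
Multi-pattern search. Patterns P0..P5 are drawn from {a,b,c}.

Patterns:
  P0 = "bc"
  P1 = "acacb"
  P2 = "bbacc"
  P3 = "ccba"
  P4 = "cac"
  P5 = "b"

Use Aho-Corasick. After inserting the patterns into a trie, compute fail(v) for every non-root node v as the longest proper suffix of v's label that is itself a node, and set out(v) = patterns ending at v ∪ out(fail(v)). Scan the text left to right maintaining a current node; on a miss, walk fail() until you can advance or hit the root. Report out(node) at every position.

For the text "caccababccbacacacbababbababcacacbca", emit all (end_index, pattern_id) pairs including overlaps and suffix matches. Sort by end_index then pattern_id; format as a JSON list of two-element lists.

Build automaton:
Trie (insert patterns):
  n0 'ε': a→3 b→1 c→12
  n1 'b': b→8 c→2  [P5 ends]
  n2 'bc': ·  [P0 ends]
  n3 'a': c→4
  n4 'ac': a→5
  n5 'aca': c→6
  n6 'acac': b→7
  n7 'acacb': ·  [P1 ends]
  n8 'bb': a→9
  n9 'bba': c→10
  n10 'bbac': c→11
  n11 'bbacc': ·  [P2 ends]
  n12 'c': a→16 c→13
  n13 'cc': b→14
  n14 'ccb': a→15
  n15 'ccba': ·  [P3 ends]
  n16 'ca': c→17
  n17 'cac': ·  [P4 ends]

BFS fail/out derivation:
  n1('b'): parent n0 fail=0; on 'b' 0 → fail=0;  out {5}∪∅={5}
  n3('a'): parent n0 fail=0; on 'a' 0 → fail=0;  out ∅∪∅=∅
  n12('c'): parent n0 fail=0; on 'c' 0 → fail=0;  out ∅∪∅=∅
  n2('bc'): parent n1 fail=0; on 'c' 0 → fail=12;  out {0}∪∅={0}
  n4('ac'): parent n3 fail=0; on 'c' 0 → fail=12;  out ∅∪∅=∅
  n8('bb'): parent n1 fail=0; on 'b' 0 → fail=1;  out ∅∪{5}={5}
  n13('cc'): parent n12 fail=0; on 'c' 0 → fail=12;  out ∅∪∅=∅
  n16('ca'): parent n12 fail=0; on 'a' 0 → fail=3;  out ∅∪∅=∅
  n5('aca'): parent n4 fail=12; on 'a' 12 → fail=16;  out ∅∪∅=∅
  n9('bba'): parent n8 fail=1; on 'a' 1→0 → fail=3;  out ∅∪∅=∅
  n14('ccb'): parent n13 fail=12; on 'b' 12→0 → fail=1;  out ∅∪{5}={5}
  n17('cac'): parent n16 fail=3; on 'c' 3 → fail=4;  out {4}∪∅={4}
  n6('acac'): parent n5 fail=16; on 'c' 16 → fail=17;  out ∅∪{4}={4}
  n10('bbac'): parent n9 fail=3; on 'c' 3 → fail=4;  out ∅∪∅=∅
  n15('ccba'): parent n14 fail=1; on 'a' 1→0 → fail=3;  out {3}∪∅={3}
  n7('acacb'): parent n6 fail=17; on 'b' 17→4→12→0 → fail=1;  out {1}∪{5}={1,5}
  n11('bbacc'): parent n10 fail=4; on 'c' 4→12 → fail=13;  out {2}∪∅={2}

Run:
pos 0 'c': at 12
pos 1 'a': at 16
pos 2 'c': at 17  → match P4@[0:2]
pos 3 'c': at 13 (fail-walked)
pos 4 'a': at 16 (fail-walked)
pos 5 'b': at 1 (fail-walked)  → match P5@[5:5]
pos 6 'a': at 3 (fail-walked)
pos 7 'b': at 1 (fail-walked)  → match P5@[7:7]
pos 8 'c': at 2  → match P0@[7:8]
pos 9 'c': at 13 (fail-walked)
pos 10 'b': at 14  → match P5@[10:10]
pos 11 'a': at 15  → match P3@[8:11]
pos 12 'c': at 4 (fail-walked)
pos 13 'a': at 5
pos 14 'c': at 6  → match P4@[12:14]
pos 15 'a': at 5 (fail-walked)
pos 16 'c': at 6  → match P4@[14:16]
pos 17 'b': at 7  → match P1@[13:17],P5@[17:17]
pos 18 'a': at 3 (fail-walked)
pos 19 'b': at 1 (fail-walked)  → match P5@[19:19]
pos 20 'a': at 3 (fail-walked)
pos 21 'b': at 1 (fail-walked)  → match P5@[21:21]
pos 22 'b': at 8  → match P5@[22:22]
pos 23 'a': at 9
pos 24 'b': at 1 (fail-walked)  → match P5@[24:24]
pos 25 'a': at 3 (fail-walked)
pos 26 'b': at 1 (fail-walked)  → match P5@[26:26]
pos 27 'c': at 2  → match P0@[26:27]
pos 28 'a': at 16 (fail-walked)
pos 29 'c': at 17  → match P4@[27:29]
pos 30 'a': at 5 (fail-walked)
pos 31 'c': at 6  → match P4@[29:31]
pos 32 'b': at 7  → match P1@[28:32],P5@[32:32]
pos 33 'c': at 2 (fail-walked)  → match P0@[32:33]
pos 34 'a': at 16 (fail-walked)

All matches (sorted): [[2,4],[5,5],[7,5],[8,0],[10,5],[11,3],[14,4],[16,4],[17,1],[17,5],[19,5],[21,5],[22,5],[24,5],[26,5],[27,0],[29,4],[31,4],[32,1],[32,5],[33,0]]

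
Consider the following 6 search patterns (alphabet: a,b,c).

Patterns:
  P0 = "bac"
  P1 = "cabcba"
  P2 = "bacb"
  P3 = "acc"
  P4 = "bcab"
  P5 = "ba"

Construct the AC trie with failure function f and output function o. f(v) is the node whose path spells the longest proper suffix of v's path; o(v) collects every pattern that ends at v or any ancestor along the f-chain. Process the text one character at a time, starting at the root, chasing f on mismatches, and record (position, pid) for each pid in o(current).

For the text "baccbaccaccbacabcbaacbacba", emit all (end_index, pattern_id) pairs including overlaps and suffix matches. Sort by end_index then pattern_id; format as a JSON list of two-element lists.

Build automaton:
Trie nodes:
  n0 'ε': a→11 b→1 c→4
  n1 'b': a→2 c→14
  n2 'ba': c→3  ←P5
  n3 'bac': b→10  ←P0
  n4 'c': a→5
  n5 'ca': b→6
  n6 'cab': c→7
  n7 'cabc': b→8
  n8 'cabcb': a→9
  n9 'cabcba': ·  ←P1
  n10 'bacb': ·  ←P2
  n11 'a': c→12
  n12 'ac': c→13
  n13 'acc': ·  ←P3
  n14 'bc': a→15
  n15 'bca': b→16
  n16 'bcab': ·  ←P4

Failure links (BFS by depth):
  fail(1) 'b': from fail(0)=0 chase 'b': 0 ⇒ 0;  out=∅∪out(0)=∅
  fail(4) 'c': from fail(0)=0 chase 'c': 0 ⇒ 0;  out=∅∪out(0)=∅
  fail(11) 'a': from fail(0)=0 chase 'a': 0 ⇒ 0;  out=∅∪out(0)=∅
  fail(2) 'ba': from fail(1)=0 chase 'a': 0 ⇒ 11;  out={5}∪out(11)={5}
  fail(5) 'ca': from fail(4)=0 chase 'a': 0 ⇒ 11;  out=∅∪out(11)=∅
  fail(12) 'ac': from fail(11)=0 chase 'c': 0 ⇒ 4;  out=∅∪out(4)=∅
  fail(14) 'bc': from fail(1)=0 chase 'c': 0 ⇒ 4;  out=∅∪out(4)=∅
  fail(3) 'bac': from fail(2)=11 chase 'c': 11 ⇒ 12;  out={0}∪out(12)={0}
  fail(6) 'cab': from fail(5)=11 chase 'b': 11→0 ⇒ 1;  out=∅∪out(1)=∅
  fail(13) 'acc': from fail(12)=4 chase 'c': 4→0 ⇒ 4;  out={3}∪out(4)={3}
  fail(15) 'bca': from fail(14)=4 chase 'a': 4 ⇒ 5;  out=∅∪out(5)=∅
  fail(7) 'cabc': from fail(6)=1 chase 'c': 1 ⇒ 14;  out=∅∪out(14)=∅
  fail(10) 'bacb': from fail(3)=12 chase 'b': 12→4→0 ⇒ 1;  out={2}∪out(1)={2}
  fail(16) 'bcab': from fail(15)=5 chase 'b': 5 ⇒ 6;  out={4}∪out(6)={4}
  fail(8) 'cabcb': from fail(7)=14 chase 'b': 14→4→0 ⇒ 1;  out=∅∪out(1)=∅
  fail(9) 'cabcba': from fail(8)=1 chase 'a': 1 ⇒ 2;  out={1}∪out(2)={1,5}

Run:
[0] read 'b'  n0⇒n1
[1] read 'a'  n1⇒n2  → match P5@[0:1]
[2] read 'c'  n2⇒n3  → match P0@[0:2]
[3] read 'c'  n3⇒n13 (via fail)  → match P3@[1:3]
[4] read 'b'  n13⇒n1 (via fail)
[5] read 'a'  n1⇒n2  → match P5@[4:5]
[6] read 'c'  n2⇒n3  → match P0@[4:6]
[7] read 'c'  n3⇒n13 (via fail)  → match P3@[5:7]
[8] read 'a'  n13⇒n5 (via fail)
[9] read 'c'  n5⇒n12 (via fail)
[10] read 'c'  n12⇒n13  → match P3@[8:10]
[11] read 'b'  n13⇒n1 (via fail)
[12] read 'a'  n1⇒n2  → match P5@[11:12]
[13] read 'c'  n2⇒n3  → match P0@[11:13]
[14] read 'a'  n3⇒n5 (via fail)
[15] read 'b'  n5⇒n6
[16] read 'c'  n6⇒n7
[17] read 'b'  n7⇒n8
[18] read 'a'  n8⇒n9  → match P1@[13:18],P5@[17:18]
[19] read 'a'  n9⇒n11 (via fail)
[20] read 'c'  n11⇒n12
[21] read 'b'  n12⇒n1 (via fail)
[22] read 'a'  n1⇒n2  → match P5@[21:22]
[23] read 'c'  n2⇒n3  → match P0@[21:23]
[24] read 'b'  n3⇒n10  → match P2@[21:24]
[25] read 'a'  n10⇒n2 (via fail)  → match P5@[24:25]

All matches (sorted): [[1,5],[2,0],[3,3],[5,5],[6,0],[7,3],[10,3],[12,5],[13,0],[18,1],[18,5],[22,5],[23,0],[24,2],[25,5]]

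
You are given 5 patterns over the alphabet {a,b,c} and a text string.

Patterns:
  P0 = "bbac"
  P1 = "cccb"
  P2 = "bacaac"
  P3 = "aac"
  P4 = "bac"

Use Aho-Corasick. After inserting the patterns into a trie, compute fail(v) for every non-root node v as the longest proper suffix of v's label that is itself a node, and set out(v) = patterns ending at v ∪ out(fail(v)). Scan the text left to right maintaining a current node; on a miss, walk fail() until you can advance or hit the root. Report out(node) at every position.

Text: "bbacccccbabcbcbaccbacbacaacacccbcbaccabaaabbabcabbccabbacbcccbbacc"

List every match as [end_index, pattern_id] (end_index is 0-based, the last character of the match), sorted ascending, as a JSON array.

Build automaton:
Trie nodes:
  0='ε' goto a→14 b→1 c→5
  1='b' goto a→9 b→2
  2='bb' goto a→3
  3='bba' goto c→4
  4='bbac' goto ·  [P0 ends]
  5='c' goto c→6
  6='cc' goto c→7
  7='ccc' goto b→8
  8='cccb' goto ·  [P1 ends]
  9='ba' goto c→10
  10='bac' goto a→11  [P4 ends]
  11='baca' goto a→12
  12='bacaa' goto c→13
  13='bacaac' goto ·  [P2 ends]
  14='a' goto a→15
  15='aa' goto c→16
  16='aac' goto ·  [P3 ends]

Failure links (BFS by depth):
  n1('b'): parent n0 fail=0; on 'b' 0 → fail=0;  out ∅∪∅=∅
  n5('c'): parent n0 fail=0; on 'c' 0 → fail=0;  out ∅∪∅=∅
  n14('a'): parent n0 fail=0; on 'a' 0 → fail=0;  out ∅∪∅=∅
  n2('bb'): parent n1 fail=0; on 'b' 0 → fail=1;  out ∅∪∅=∅
  n6('cc'): parent n5 fail=0; on 'c' 0 → fail=5;  out ∅∪∅=∅
  n9('ba'): parent n1 fail=0; on 'a' 0 → fail=14;  out ∅∪∅=∅
  n15('aa'): parent n14 fail=0; on 'a' 0 → fail=14;  out ∅∪∅=∅
  n3('bba'): parent n2 fail=1; on 'a' 1 → fail=9;  out ∅∪∅=∅
  n7('ccc'): parent n6 fail=5; on 'c' 5 → fail=6;  out ∅∪∅=∅
  n10('bac'): parent n9 fail=14; on 'c' 14→0 → fail=5;  out {4}∪∅={4}
  n16('aac'): parent n15 fail=14; on 'c' 14→0 → fail=5;  out {3}∪∅={3}
  n4('bbac'): parent n3 fail=9; on 'c' 9 → fail=10;  out {0}∪{4}={0,4}
  n8('cccb'): parent n7 fail=6; on 'b' 6→5→0 → fail=1;  out {1}∪∅={1}
  n11('baca'): parent n10 fail=5; on 'a' 5→0 → fail=14;  out ∅∪∅=∅
  n12('bacaa'): parent n11 fail=14; on 'a' 14 → fail=15;  out ∅∪∅=∅
  n13('bacaac'): parent n12 fail=15; on 'c' 15 → fail=16;  out {2}∪{3}={2,3}

Text stream:
pos 0 'b': at 1
pos 1 'b': at 2
pos 2 'a': at 3
pos 3 'c': at 4  emit P0@[0:3],P4@[1:3]
pos 4 'c': at 6 (via fail)
pos 5 'c': at 7
pos 6 'c': at 7 (via fail)
pos 7 'c': at 7 (via fail)
pos 8 'b': at 8  emit P1@[5:8]
pos 9 'a': at 9 (via fail)
pos 10 'b': at 1 (via fail)
pos 11 'c': at 5 (via fail)
pos 12 'b': at 1 (via fail)
pos 13 'c': at 5 (via fail)
pos 14 'b': at 1 (via fail)
pos 15 'a': at 9
pos 16 'c': at 10  emit P4@[14:16]
pos 17 'c': at 6 (via fail)
pos 18 'b': at 1 (via fail)
pos 19 'a': at 9
pos 20 'c': at 10  emit P4@[18:20]
pos 21 'b': at 1 (via fail)
pos 22 'a': at 9
pos 23 'c': at 10  emit P4@[21:23]
pos 24 'a': at 11
pos 25 'a': at 12
pos 26 'c': at 13  emit P2@[21:26],P3@[24:26]
pos 27 'a': at 14 (via fail)
pos 28 'c': at 5 (via fail)
pos 29 'c': at 6
pos 30 'c': at 7
pos 31 'b': at 8  emit P1@[28:31]
pos 32 'c': at 5 (via fail)
pos 33 'b': at 1 (via fail)
pos 34 'a': at 9
pos 35 'c': at 10  emit P4@[33:35]
pos 36 'c': at 6 (via fail)
pos 37 'a': at 14 (via fail)
pos 38 'b': at 1 (via fail)
pos 39 'a': at 9
pos 40 'a': at 15 (via fail)
pos 41 'a': at 15 (via fail)
pos 42 'b': at 1 (via fail)
pos 43 'b': at 2
pos 44 'a': at 3
pos 45 'b': at 1 (via fail)
pos 46 'c': at 5 (via fail)
pos 47 'a': at 14 (via fail)
pos 48 'b': at 1 (via fail)
pos 49 'b': at 2
pos 50 'c': at 5 (via fail)
pos 51 'c': at 6
pos 52 'a': at 14 (via fail)
pos 53 'b': at 1 (via fail)
pos 54 'b': at 2
pos 55 'a': at 3
pos 56 'c': at 4  emit P0@[53:56],P4@[54:56]
pos 57 'b': at 1 (via fail)
pos 58 'c': at 5 (via fail)
pos 59 'c': at 6
pos 60 'c': at 7
pos 61 'b': at 8  emit P1@[58:61]
pos 62 'b': at 2 (via fail)
pos 63 'a': at 3
pos 64 'c': at 4  emit P0@[61:64],P4@[62:64]
pos 65 'c': at 6 (via fail)

All matches (sorted): [[3,0],[3,4],[8,1],[16,4],[20,4],[23,4],[26,2],[26,3],[31,1],[35,4],[56,0],[56,4],[61,1],[64,0],[64,4]]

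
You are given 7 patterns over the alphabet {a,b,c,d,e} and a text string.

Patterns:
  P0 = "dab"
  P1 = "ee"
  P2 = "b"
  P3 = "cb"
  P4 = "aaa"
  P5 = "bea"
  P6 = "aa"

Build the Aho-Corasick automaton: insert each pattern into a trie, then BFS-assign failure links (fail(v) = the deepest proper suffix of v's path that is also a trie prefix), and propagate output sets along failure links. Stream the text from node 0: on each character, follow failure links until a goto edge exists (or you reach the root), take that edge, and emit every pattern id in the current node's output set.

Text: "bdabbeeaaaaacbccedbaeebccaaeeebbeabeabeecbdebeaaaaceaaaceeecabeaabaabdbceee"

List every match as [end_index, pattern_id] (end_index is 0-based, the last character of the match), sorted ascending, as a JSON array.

Construct AC machine:
Trie (insert patterns):
  n0 'ε': a→9 b→6 c→7 d→1 e→4
  n1 'd': a→2
  n2 'da': b→3
  n3 'dab': ·  [P0 ends]
  n4 'e': e→5
  n5 'ee': ·  [P1 ends]
  n6 'b': e→12  [P2 ends]
  n7 'c': b→8
  n8 'cb': ·  [P3 ends]
  n9 'a': a→10
  n10 'aa': a→11  [P6 ends]
  n11 'aaa': ·  [P4 ends]
  n12 'be': a→13
  n13 'bea': ·  [P5 ends]

Failure links (BFS by depth):
  fail(1) 'd': from fail(0)=0 chase 'd': 0 ⇒ 0;  out=∅∪out(0)=∅
  fail(4) 'e': from fail(0)=0 chase 'e': 0 ⇒ 0;  out=∅∪out(0)=∅
  fail(6) 'b': from fail(0)=0 chase 'b': 0 ⇒ 0;  out={2}∪out(0)={2}
  fail(7) 'c': from fail(0)=0 chase 'c': 0 ⇒ 0;  out=∅∪out(0)=∅
  fail(9) 'a': from fail(0)=0 chase 'a': 0 ⇒ 0;  out=∅∪out(0)=∅
  fail(2) 'da': from fail(1)=0 chase 'a': 0 ⇒ 9;  out=∅∪out(9)=∅
  fail(5) 'ee': from fail(4)=0 chase 'e': 0 ⇒ 4;  out={1}∪out(4)={1}
  fail(8) 'cb': from fail(7)=0 chase 'b': 0 ⇒ 6;  out={3}∪out(6)={2,3}
  fail(10) 'aa': from fail(9)=0 chase 'a': 0 ⇒ 9;  out={6}∪out(9)={6}
  fail(12) 'be': from fail(6)=0 chase 'e': 0 ⇒ 4;  out=∅∪out(4)=∅
  fail(3) 'dab': from fail(2)=9 chase 'b': 9→0 ⇒ 6;  out={0}∪out(6)={0,2}
  fail(11) 'aaa': from fail(10)=9 chase 'a': 9 ⇒ 10;  out={4}∪out(10)={4,6}
  fail(13) 'bea': from fail(12)=4 chase 'a': 4→0 ⇒ 9;  out={5}∪out(9)={5}

Run:
pos 0 'b': at 6  emit P2@[0:0]
pos 1 'd': at 1 ·f
pos 2 'a': at 2
pos 3 'b': at 3  emit P0@[1:3],P2@[3:3]
pos 4 'b': at 6 ·f  emit P2@[4:4]
pos 5 'e': at 12
pos 6 'e': at 5 ·f  emit P1@[5:6]
pos 7 'a': at 9 ·f
pos 8 'a': at 10  emit P6@[7:8]
pos 9 'a': at 11  emit P4@[7:9],P6@[8:9]
pos 10 'a': at 11 ·f  emit P4@[8:10],P6@[9:10]
pos 11 'a': at 11 ·f  emit P4@[9:11],P6@[10:11]
pos 12 'c': at 7 ·f
pos 13 'b': at 8  emit P2@[13:13],P3@[12:13]
pos 14 'c': at 7 ·f
pos 15 'c': at 7 ·f
pos 16 'e': at 4 ·f
pos 17 'd': at 1 ·f
pos 18 'b': at 6 ·f  emit P2@[18:18]
pos 19 'a': at 9 ·f
pos 20 'e': at 4 ·f
pos 21 'e': at 5  emit P1@[20:21]
pos 22 'b': at 6 ·f  emit P2@[22:22]
pos 23 'c': at 7 ·f
pos 24 'c': at 7 ·f
pos 25 'a': at 9 ·f
pos 26 'a': at 10  emit P6@[25:26]
pos 27 'e': at 4 ·f
pos 28 'e': at 5  emit P1@[27:28]
pos 29 'e': at 5 ·f  emit P1@[28:29]
pos 30 'b': at 6 ·f  emit P2@[30:30]
pos 31 'b': at 6 ·f  emit P2@[31:31]
pos 32 'e': at 12
pos 33 'a': at 13  emit P5@[31:33]
pos 34 'b': at 6 ·f  emit P2@[34:34]
pos 35 'e': at 12
pos 36 'a': at 13  emit P5@[34:36]
pos 37 'b': at 6 ·f  emit P2@[37:37]
pos 38 'e': at 12
pos 39 'e': at 5 ·f  emit P1@[38:39]
pos 40 'c': at 7 ·f
pos 41 'b': at 8  emit P2@[41:41],P3@[40:41]
pos 42 'd': at 1 ·f
pos 43 'e': at 4 ·f
pos 44 'b': at 6 ·f  emit P2@[44:44]
pos 45 'e': at 12
pos 46 'a': at 13  emit P5@[44:46]
pos 47 'a': at 10 ·f  emit P6@[46:47]
pos 48 'a': at 11  emit P4@[46:48],P6@[47:48]
pos 49 'a': at 11 ·f  emit P4@[47:49],P6@[48:49]
pos 50 'c': at 7 ·f
pos 51 'e': at 4 ·f
pos 52 'a': at 9 ·f
pos 53 'a': at 10  emit P6@[52:53]
pos 54 'a': at 11  emit P4@[52:54],P6@[53:54]
pos 55 'c': at 7 ·f
pos 56 'e': at 4 ·f
pos 57 'e': at 5  emit P1@[56:57]
pos 58 'e': at 5 ·f  emit P1@[57:58]
pos 59 'c': at 7 ·f
pos 60 'a': at 9 ·f
pos 61 'b': at 6 ·f  emit P2@[61:61]
pos 62 'e': at 12
pos 63 'a': at 13  emit P5@[61:63]
pos 64 'a': at 10 ·f  emit P6@[63:64]
pos 65 'b': at 6 ·f  emit P2@[65:65]
pos 66 'a': at 9 ·f
pos 67 'a': at 10  emit P6@[66:67]
pos 68 'b': at 6 ·f  emit P2@[68:68]
pos 69 'd': at 1 ·f
pos 70 'b': at 6 ·f  emit P2@[70:70]
pos 71 'c': at 7 ·f
pos 72 'e': at 4 ·f
pos 73 'e': at 5  emit P1@[72:73]
pos 74 'e': at 5 ·f  emit P1@[73:74]

Matches: [[0,2],[3,0],[3,2],[4,2],[6,1],[8,6],[9,4],[9,6],[10,4],[10,6],[11,4],[11,6],[13,2],[13,3],[18,2],[21,1],[22,2],[26,6],[28,1],[29,1],[30,2],[31,2],[33,5],[34,2],[36,5],[37,2],[39,1],[41,2],[41,3],[44,2],[46,5],[47,6],[48,4],[48,6],[49,4],[49,6],[53,6],[54,4],[54,6],[57,1],[58,1],[61,2],[63,5],[64,6],[65,2],[67,6],[68,2],[70,2],[73,1],[74,1]]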